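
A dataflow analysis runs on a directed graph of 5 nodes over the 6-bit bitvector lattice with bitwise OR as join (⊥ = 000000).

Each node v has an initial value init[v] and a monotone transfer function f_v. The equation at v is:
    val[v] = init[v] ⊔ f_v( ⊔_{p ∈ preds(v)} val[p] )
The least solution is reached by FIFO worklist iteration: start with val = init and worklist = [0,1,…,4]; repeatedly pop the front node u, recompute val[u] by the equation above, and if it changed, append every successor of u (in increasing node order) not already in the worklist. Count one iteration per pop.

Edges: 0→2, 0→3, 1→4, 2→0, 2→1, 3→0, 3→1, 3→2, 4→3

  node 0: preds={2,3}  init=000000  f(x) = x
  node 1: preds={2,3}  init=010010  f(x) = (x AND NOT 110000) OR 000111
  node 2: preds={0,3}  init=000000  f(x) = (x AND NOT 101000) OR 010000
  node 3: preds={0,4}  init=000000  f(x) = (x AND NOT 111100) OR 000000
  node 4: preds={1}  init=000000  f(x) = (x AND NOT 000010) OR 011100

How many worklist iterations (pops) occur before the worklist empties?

Worklist (13 pops):
  #1 pop 0: in=000000 → 000000 (no change)
  #2 pop 1: in=000000 → 010111 (was 010010); enqueue []
  #3 pop 2: in=000000 → 010000 (was 000000); enqueue [0,1]
  #4 pop 3: in=000000 → 000000 (no change)
  #5 pop 4: in=010111 → 011101 (was 000000); enqueue [3]
  #6 pop 0: in=010000 → 010000 (was 000000); enqueue [2]
  #7 pop 1: in=010000 → 010111 (no change)
  #8 pop 3: in=011101 → 000001 (was 000000); enqueue [0,1]
  #9 pop 2: in=010001 → 010001 (was 010000); enqueue []
  #10 pop 0: in=010001 → 010001 (was 010000); enqueue [2,3]
  #11 pop 1: in=010001 → 010111 (no change)
  #12 pop 2: in=010001 → 010001 (no change)
  #13 pop 3: in=011101 → 000001 (no change)

Fixpoint:
  val[0] = 010001
  val[1] = 010111
  val[2] = 010001
  val[3] = 000001
  val[4] = 011101

13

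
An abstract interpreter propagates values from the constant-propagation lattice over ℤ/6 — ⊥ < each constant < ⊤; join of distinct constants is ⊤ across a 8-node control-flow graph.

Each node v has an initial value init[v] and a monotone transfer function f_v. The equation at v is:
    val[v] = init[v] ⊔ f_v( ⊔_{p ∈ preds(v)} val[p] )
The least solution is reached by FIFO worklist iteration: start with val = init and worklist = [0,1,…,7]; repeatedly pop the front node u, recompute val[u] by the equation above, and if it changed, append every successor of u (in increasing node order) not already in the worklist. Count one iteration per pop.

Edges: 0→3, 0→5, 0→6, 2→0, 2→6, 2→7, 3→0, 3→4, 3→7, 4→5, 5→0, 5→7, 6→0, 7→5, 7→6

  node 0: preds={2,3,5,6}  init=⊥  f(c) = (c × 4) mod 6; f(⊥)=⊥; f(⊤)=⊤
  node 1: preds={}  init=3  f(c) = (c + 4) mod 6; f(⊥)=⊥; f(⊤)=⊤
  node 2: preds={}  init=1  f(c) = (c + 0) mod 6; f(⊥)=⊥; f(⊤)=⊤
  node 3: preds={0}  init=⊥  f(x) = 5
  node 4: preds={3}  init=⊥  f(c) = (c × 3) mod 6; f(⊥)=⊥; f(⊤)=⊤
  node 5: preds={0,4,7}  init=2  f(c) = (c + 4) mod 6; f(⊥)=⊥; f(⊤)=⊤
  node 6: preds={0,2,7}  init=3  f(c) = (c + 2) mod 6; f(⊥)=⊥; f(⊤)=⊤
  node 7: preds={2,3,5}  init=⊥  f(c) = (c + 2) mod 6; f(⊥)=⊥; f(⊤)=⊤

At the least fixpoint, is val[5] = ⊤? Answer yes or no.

Worklist (11 pops):
  #1 pop 0: in=⊤ → ⊤ (was ⊥); enqueue []
  #2 pop 1: in=⊥ → 3 (no change)
  #3 pop 2: in=⊥ → 1 (no change)
  #4 pop 3: in=⊤ → 5 (was ⊥); enqueue [0]
  #5 pop 4: in=5 → 3 (was ⊥); enqueue []
  #6 pop 5: in=⊤ → ⊤ (was 2); enqueue []
  #7 pop 6: in=⊤ → ⊤ (was 3); enqueue []
  #8 pop 7: in=⊤ → ⊤ (was ⊥); enqueue [5,6]
  #9 pop 0: in=⊤ → ⊤ (no change)
  #10 pop 5: in=⊤ → ⊤ (no change)
  #11 pop 6: in=⊤ → ⊤ (no change)

Fixpoint:
  val[0] = ⊤
  val[1] = 3
  val[2] = 1
  val[3] = 5
  val[4] = 3
  val[5] = ⊤
  val[6] = ⊤
  val[7] = ⊤

yes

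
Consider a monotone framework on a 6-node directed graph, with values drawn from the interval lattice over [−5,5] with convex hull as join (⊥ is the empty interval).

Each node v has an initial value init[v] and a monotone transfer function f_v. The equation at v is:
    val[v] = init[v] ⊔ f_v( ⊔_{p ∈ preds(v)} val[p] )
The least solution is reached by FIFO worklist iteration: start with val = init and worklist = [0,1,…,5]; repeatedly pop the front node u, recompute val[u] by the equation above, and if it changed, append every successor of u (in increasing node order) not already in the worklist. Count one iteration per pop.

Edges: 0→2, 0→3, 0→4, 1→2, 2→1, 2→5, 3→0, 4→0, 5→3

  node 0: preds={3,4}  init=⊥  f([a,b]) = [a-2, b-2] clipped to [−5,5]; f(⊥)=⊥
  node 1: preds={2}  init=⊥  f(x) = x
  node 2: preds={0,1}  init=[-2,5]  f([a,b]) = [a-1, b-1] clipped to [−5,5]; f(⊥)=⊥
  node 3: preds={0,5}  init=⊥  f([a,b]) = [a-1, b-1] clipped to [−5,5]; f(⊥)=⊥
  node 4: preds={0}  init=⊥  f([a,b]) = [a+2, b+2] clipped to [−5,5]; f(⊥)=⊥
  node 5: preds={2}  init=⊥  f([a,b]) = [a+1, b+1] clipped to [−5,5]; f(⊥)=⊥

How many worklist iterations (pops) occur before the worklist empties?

20

Trace (20 dequeues):
  [1] u=0 | in ⊥ | out ⊥ | ==
  [2] u=1 | in [-2,5] | out [-2,5] | prev ⊥ | push {}
  [3] u=2 | in [-2,5] | out [-3,5] | prev [-2,5] | push {1}
  [4] u=3 | in ⊥ | out ⊥ | ==
  [5] u=4 | in ⊥ | out ⊥ | ==
  [6] u=5 | in [-3,5] | out [-2,5] | prev ⊥ | push {3}
  [7] u=1 | in [-3,5] | out [-3,5] | prev [-2,5] | push {2}
  [8] u=3 | in [-2,5] | out [-3,4] | prev ⊥ | push {0}
  [9] u=2 | in [-3,5] | out [-4,5] | prev [-3,5] | push {1,5}
  [10] u=0 | in [-3,4] | out [-5,2] | prev ⊥ | push {2,3,4}
  [11] u=1 | in [-4,5] | out [-4,5] | prev [-3,5] | push {}
  [12] u=5 | in [-4,5] | out [-3,5] | prev [-2,5] | push {}
  [13] u=2 | in [-5,5] | out [-5,5] | prev [-4,5] | push {1,5}
  [14] u=3 | in [-5,5] | out [-5,4] | prev [-3,4] | push {0}
  [15] u=4 | in [-5,2] | out [-3,4] | prev ⊥ | push {}
  [16] u=1 | in [-5,5] | out [-5,5] | prev [-4,5] | push {2}
  [17] u=5 | in [-5,5] | out [-4,5] | prev [-3,5] | push {3}
  [18] u=0 | in [-5,4] | out [-5,2] | ==
  [19] u=2 | in [-5,5] | out [-5,5] | ==
  [20] u=3 | in [-5,5] | out [-5,4] | ==

Converged values:
  [0] [-5,2]
  [1] [-5,5]
  [2] [-5,5]
  [3] [-5,4]
  [4] [-3,4]
  [5] [-4,5]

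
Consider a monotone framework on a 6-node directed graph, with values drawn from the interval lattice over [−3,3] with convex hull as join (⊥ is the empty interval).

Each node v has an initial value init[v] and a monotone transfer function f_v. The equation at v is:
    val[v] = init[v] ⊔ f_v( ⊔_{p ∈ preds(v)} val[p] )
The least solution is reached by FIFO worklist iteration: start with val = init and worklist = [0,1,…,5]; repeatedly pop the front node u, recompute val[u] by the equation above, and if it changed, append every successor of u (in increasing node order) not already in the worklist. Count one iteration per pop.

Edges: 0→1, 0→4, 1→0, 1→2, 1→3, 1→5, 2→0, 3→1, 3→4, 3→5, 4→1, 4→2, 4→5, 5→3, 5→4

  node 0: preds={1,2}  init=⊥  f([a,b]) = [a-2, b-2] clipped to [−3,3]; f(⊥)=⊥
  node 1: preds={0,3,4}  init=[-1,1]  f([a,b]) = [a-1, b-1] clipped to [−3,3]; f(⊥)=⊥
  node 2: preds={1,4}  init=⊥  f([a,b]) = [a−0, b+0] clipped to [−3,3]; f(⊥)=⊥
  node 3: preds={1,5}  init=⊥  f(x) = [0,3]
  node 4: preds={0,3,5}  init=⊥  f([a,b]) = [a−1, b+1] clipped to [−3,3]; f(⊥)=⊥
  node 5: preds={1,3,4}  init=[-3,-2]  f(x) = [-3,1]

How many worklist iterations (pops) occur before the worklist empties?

15

Iteration log — 15 steps:
  step 1. node 0  ⊔preds=[-1,1]  new=[-3,-1]  old=⊥  +wl: 
  step 2. node 1  ⊔preds=[-3,-1]  new=[-3,1]  old=[-1,1]  +wl: 0
  step 3. node 2  ⊔preds=[-3,1]  new=[-3,1]  old=⊥  +wl: 
  step 4. node 3  ⊔preds=[-3,1]  new=[0,3]  old=⊥  +wl: 1
  step 5. node 4  ⊔preds=[-3,3]  new=[-3,3]  old=⊥  +wl: 2
  step 6. node 5  ⊔preds=[-3,3]  new=[-3,1]  old=[-3,-2]  +wl: 3,4
  step 7. node 0  ⊔preds=[-3,1]  new=[-3,-1]  stable
  step 8. node 1  ⊔preds=[-3,3]  new=[-3,2]  old=[-3,1]  +wl: 0,5
  step 9. node 2  ⊔preds=[-3,3]  new=[-3,3]  old=[-3,1]  +wl: 
  step 10. node 3  ⊔preds=[-3,2]  new=[0,3]  stable
  step 11. node 4  ⊔preds=[-3,3]  new=[-3,3]  stable
  step 12. node 0  ⊔preds=[-3,3]  new=[-3,1]  old=[-3,-1]  +wl: 1,4
  step 13. node 5  ⊔preds=[-3,3]  new=[-3,1]  stable
  step 14. node 1  ⊔preds=[-3,3]  new=[-3,2]  stable
  step 15. node 4  ⊔preds=[-3,3]  new=[-3,3]  stable

Least fixpoint reached:
  node 0: [-3,1]
  node 1: [-3,2]
  node 2: [-3,3]
  node 3: [0,3]
  node 4: [-3,3]
  node 5: [-3,1]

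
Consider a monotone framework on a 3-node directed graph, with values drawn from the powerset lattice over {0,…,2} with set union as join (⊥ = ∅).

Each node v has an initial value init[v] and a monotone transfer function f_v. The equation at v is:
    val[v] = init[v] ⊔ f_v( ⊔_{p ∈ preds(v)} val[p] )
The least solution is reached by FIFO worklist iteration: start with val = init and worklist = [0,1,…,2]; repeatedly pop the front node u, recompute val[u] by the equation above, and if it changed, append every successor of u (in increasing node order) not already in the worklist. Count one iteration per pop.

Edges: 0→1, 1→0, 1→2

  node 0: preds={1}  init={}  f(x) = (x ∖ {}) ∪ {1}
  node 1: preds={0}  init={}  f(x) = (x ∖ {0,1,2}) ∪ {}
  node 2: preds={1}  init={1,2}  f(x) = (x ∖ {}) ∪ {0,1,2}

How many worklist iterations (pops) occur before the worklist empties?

Worklist (3 pops):
  #1 pop 0: in={} → {1} (was {}); enqueue []
  #2 pop 1: in={1} → {} (no change)
  #3 pop 2: in={} → {0,1,2} (was {1,2}); enqueue []

Fixpoint:
  val[0] = {1}
  val[1] = {}
  val[2] = {0,1,2}

3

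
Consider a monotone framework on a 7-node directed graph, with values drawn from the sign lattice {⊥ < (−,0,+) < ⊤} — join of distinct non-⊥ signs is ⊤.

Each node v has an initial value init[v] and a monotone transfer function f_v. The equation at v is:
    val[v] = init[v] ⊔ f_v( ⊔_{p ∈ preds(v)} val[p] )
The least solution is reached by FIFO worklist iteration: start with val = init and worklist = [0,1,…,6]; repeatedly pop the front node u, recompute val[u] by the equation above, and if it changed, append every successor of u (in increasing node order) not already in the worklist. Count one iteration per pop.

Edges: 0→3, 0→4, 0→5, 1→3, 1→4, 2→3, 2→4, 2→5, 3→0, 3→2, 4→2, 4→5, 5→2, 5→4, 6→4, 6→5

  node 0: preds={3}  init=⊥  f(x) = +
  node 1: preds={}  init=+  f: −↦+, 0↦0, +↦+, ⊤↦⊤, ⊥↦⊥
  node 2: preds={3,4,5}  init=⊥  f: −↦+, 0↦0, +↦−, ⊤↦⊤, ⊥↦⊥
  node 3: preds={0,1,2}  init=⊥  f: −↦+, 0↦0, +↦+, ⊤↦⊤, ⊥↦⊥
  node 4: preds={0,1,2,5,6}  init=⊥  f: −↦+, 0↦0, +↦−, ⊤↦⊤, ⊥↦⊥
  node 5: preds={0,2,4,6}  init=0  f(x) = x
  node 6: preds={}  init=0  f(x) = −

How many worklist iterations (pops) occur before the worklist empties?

12

Worklist (12 pops):
  #1 pop 0: in=⊥ → + (was ⊥); enqueue []
  #2 pop 1: in=⊥ → + (no change)
  #3 pop 2: in=0 → 0 (was ⊥); enqueue []
  #4 pop 3: in=⊤ → ⊤ (was ⊥); enqueue [0,2]
  #5 pop 4: in=⊤ → ⊤ (was ⊥); enqueue []
  #6 pop 5: in=⊤ → ⊤ (was 0); enqueue [4]
  #7 pop 6: in=⊥ → ⊤ (was 0); enqueue [5]
  #8 pop 0: in=⊤ → + (no change)
  #9 pop 2: in=⊤ → ⊤ (was 0); enqueue [3]
  #10 pop 4: in=⊤ → ⊤ (no change)
  #11 pop 5: in=⊤ → ⊤ (no change)
  #12 pop 3: in=⊤ → ⊤ (no change)

Fixpoint:
  val[0] = +
  val[1] = +
  val[2] = ⊤
  val[3] = ⊤
  val[4] = ⊤
  val[5] = ⊤
  val[6] = ⊤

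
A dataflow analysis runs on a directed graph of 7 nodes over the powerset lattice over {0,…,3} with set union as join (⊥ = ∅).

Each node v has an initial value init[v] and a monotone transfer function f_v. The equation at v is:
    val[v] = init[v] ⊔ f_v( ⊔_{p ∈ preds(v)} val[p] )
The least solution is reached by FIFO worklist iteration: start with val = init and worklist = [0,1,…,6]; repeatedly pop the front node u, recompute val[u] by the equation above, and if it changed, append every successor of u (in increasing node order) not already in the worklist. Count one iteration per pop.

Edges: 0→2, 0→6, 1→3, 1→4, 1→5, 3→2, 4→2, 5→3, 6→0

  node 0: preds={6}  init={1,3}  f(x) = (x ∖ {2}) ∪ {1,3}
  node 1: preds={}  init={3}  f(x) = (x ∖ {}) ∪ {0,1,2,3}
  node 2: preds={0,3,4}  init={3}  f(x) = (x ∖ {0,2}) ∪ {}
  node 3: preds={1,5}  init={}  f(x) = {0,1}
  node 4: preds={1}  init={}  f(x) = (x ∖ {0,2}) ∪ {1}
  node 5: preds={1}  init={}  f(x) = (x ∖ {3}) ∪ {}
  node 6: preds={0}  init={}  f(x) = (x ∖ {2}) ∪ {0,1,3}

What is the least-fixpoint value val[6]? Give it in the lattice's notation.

Worklist (12 pops):
  #1 pop 0: in={} → {1,3} (no change)
  #2 pop 1: in={} → {0,1,2,3} (was {3}); enqueue []
  #3 pop 2: in={1,3} → {1,3} (was {3}); enqueue []
  #4 pop 3: in={0,1,2,3} → {0,1} (was {}); enqueue [2]
  #5 pop 4: in={0,1,2,3} → {1,3} (was {}); enqueue []
  #6 pop 5: in={0,1,2,3} → {0,1,2} (was {}); enqueue [3]
  #7 pop 6: in={1,3} → {0,1,3} (was {}); enqueue [0]
  #8 pop 2: in={0,1,3} → {1,3} (no change)
  #9 pop 3: in={0,1,2,3} → {0,1} (no change)
  #10 pop 0: in={0,1,3} → {0,1,3} (was {1,3}); enqueue [2,6]
  #11 pop 2: in={0,1,3} → {1,3} (no change)
  #12 pop 6: in={0,1,3} → {0,1,3} (no change)

Fixpoint:
  val[0] = {0,1,3}
  val[1] = {0,1,2,3}
  val[2] = {1,3}
  val[3] = {0,1}
  val[4] = {1,3}
  val[5] = {0,1,2}
  val[6] = {0,1,3}

{0,1,3}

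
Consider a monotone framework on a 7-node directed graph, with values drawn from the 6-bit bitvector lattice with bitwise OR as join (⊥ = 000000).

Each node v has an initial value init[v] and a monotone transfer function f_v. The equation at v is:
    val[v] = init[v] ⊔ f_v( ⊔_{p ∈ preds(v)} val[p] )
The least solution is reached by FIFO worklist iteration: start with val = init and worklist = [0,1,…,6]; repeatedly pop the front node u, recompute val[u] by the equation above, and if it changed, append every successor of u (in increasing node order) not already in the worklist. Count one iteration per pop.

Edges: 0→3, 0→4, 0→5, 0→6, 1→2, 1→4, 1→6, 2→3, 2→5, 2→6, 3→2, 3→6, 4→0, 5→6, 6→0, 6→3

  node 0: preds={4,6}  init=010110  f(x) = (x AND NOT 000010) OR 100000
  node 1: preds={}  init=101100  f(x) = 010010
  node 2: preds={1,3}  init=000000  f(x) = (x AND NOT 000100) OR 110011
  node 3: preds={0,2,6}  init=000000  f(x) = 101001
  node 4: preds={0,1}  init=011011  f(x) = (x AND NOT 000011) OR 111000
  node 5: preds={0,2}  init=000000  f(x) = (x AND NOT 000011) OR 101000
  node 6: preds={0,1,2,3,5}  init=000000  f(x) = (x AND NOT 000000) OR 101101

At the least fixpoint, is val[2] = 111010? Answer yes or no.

Trace (10 dequeues):
  [1] u=0 | in 011011 | out 111111 | prev 010110 | push {}
  [2] u=1 | in 000000 | out 111110 | prev 101100 | push {}
  [3] u=2 | in 111110 | out 111011 | prev 000000 | push {}
  [4] u=3 | in 111111 | out 101001 | prev 000000 | push {2}
  [5] u=4 | in 111111 | out 111111 | prev 011011 | push {0}
  [6] u=5 | in 111111 | out 111100 | prev 000000 | push {}
  [7] u=6 | in 111111 | out 111111 | prev 000000 | push {3}
  [8] u=2 | in 111111 | out 111011 | ==
  [9] u=0 | in 111111 | out 111111 | ==
  [10] u=3 | in 111111 | out 101001 | ==

Converged values:
  [0] 111111
  [1] 111110
  [2] 111011
  [3] 101001
  [4] 111111
  [5] 111100
  [6] 111111

no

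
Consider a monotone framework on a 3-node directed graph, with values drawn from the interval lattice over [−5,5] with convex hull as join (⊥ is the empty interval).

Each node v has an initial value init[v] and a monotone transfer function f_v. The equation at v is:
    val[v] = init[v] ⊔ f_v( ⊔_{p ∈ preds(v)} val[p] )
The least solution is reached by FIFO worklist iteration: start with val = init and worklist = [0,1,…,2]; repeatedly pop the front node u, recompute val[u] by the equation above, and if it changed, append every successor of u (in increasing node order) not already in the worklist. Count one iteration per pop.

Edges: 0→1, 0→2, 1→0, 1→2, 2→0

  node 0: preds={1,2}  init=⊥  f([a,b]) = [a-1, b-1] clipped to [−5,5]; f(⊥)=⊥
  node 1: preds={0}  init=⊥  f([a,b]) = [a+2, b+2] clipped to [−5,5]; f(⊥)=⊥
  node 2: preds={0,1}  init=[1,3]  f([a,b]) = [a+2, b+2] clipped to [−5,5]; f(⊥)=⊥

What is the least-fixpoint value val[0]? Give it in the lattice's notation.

[0,4]

Worklist (7 pops):
  #1 pop 0: in=[1,3] → [0,2] (was ⊥); enqueue []
  #2 pop 1: in=[0,2] → [2,4] (was ⊥); enqueue [0]
  #3 pop 2: in=[0,4] → [1,5] (was [1,3]); enqueue []
  #4 pop 0: in=[1,5] → [0,4] (was [0,2]); enqueue [1,2]
  #5 pop 1: in=[0,4] → [2,5] (was [2,4]); enqueue [0]
  #6 pop 2: in=[0,5] → [1,5] (no change)
  #7 pop 0: in=[1,5] → [0,4] (no change)

Fixpoint:
  val[0] = [0,4]
  val[1] = [2,5]
  val[2] = [1,5]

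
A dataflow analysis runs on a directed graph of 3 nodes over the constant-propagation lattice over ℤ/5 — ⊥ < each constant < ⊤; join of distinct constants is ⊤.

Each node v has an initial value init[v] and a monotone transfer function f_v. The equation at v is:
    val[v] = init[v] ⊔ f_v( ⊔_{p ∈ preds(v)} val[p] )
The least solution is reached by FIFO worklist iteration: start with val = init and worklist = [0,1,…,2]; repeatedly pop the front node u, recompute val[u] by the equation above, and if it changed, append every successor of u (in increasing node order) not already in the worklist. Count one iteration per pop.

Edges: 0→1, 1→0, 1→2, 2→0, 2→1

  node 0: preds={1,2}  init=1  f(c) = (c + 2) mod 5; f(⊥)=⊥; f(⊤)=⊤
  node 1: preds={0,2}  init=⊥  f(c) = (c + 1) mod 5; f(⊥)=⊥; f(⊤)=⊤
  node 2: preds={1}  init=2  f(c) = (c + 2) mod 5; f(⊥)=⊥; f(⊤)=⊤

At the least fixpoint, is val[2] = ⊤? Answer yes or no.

yes

Worklist (5 pops):
  #1 pop 0: in=2 → ⊤ (was 1); enqueue []
  #2 pop 1: in=⊤ → ⊤ (was ⊥); enqueue [0]
  #3 pop 2: in=⊤ → ⊤ (was 2); enqueue [1]
  #4 pop 0: in=⊤ → ⊤ (no change)
  #5 pop 1: in=⊤ → ⊤ (no change)

Fixpoint:
  val[0] = ⊤
  val[1] = ⊤
  val[2] = ⊤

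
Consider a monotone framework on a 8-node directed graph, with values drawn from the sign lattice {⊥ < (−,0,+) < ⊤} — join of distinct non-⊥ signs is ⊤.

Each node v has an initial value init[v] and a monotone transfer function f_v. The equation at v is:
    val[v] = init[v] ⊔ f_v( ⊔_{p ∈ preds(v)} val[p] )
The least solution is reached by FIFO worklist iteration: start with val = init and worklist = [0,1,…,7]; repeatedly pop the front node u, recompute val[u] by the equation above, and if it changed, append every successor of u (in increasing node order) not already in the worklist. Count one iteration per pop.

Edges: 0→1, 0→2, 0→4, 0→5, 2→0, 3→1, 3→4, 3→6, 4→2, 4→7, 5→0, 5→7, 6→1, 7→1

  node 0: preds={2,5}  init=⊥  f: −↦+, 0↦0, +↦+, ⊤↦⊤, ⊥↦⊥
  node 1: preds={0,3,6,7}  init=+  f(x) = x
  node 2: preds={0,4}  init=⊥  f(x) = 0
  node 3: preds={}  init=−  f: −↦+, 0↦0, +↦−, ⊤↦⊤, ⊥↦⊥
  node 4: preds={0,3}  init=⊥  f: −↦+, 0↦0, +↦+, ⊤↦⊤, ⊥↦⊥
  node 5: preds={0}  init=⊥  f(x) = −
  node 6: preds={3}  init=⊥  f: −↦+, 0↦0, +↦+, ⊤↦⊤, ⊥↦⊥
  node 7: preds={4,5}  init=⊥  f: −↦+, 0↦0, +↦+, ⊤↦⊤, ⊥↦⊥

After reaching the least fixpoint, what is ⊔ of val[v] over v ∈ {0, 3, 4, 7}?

Trace (15 dequeues):
  [1] u=0 | in ⊥ | out ⊥ | ==
  [2] u=1 | in − | out ⊤ | prev + | push {}
  [3] u=2 | in ⊥ | out 0 | prev ⊥ | push {0}
  [4] u=3 | in ⊥ | out − | ==
  [5] u=4 | in − | out + | prev ⊥ | push {2}
  [6] u=5 | in ⊥ | out − | prev ⊥ | push {}
  [7] u=6 | in − | out + | prev ⊥ | push {1}
  [8] u=7 | in ⊤ | out ⊤ | prev ⊥ | push {}
  [9] u=0 | in ⊤ | out ⊤ | prev ⊥ | push {4,5}
  [10] u=2 | in ⊤ | out 0 | ==
  [11] u=1 | in ⊤ | out ⊤ | ==
  [12] u=4 | in ⊤ | out ⊤ | prev + | push {2,7}
  [13] u=5 | in ⊤ | out − | ==
  [14] u=2 | in ⊤ | out 0 | ==
  [15] u=7 | in ⊤ | out ⊤ | ==

Converged values:
  [0] ⊤
  [1] ⊤
  [2] 0
  [3] −
  [4] ⊤
  [5] −
  [6] +
  [7] ⊤

⊤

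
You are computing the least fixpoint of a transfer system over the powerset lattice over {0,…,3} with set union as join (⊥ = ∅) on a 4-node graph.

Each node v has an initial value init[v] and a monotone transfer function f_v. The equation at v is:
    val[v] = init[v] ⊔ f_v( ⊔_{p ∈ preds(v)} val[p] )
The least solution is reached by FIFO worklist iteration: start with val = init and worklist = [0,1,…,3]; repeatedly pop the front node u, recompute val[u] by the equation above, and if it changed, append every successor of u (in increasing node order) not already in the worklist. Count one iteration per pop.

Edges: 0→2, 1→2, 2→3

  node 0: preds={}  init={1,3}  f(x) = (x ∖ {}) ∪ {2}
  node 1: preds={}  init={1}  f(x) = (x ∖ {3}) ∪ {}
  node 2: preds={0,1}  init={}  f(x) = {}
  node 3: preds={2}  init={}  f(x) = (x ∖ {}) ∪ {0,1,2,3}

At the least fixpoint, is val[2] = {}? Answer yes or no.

yes

Iteration log — 4 steps:
  step 1. node 0  ⊔preds={}  new={1,2,3}  old={1,3}  +wl: 
  step 2. node 1  ⊔preds={}  new={1}  stable
  step 3. node 2  ⊔preds={1,2,3}  new={}  stable
  step 4. node 3  ⊔preds={}  new={0,1,2,3}  old={}  +wl: 

Least fixpoint reached:
  node 0: {1,2,3}
  node 1: {1}
  node 2: {}
  node 3: {0,1,2,3}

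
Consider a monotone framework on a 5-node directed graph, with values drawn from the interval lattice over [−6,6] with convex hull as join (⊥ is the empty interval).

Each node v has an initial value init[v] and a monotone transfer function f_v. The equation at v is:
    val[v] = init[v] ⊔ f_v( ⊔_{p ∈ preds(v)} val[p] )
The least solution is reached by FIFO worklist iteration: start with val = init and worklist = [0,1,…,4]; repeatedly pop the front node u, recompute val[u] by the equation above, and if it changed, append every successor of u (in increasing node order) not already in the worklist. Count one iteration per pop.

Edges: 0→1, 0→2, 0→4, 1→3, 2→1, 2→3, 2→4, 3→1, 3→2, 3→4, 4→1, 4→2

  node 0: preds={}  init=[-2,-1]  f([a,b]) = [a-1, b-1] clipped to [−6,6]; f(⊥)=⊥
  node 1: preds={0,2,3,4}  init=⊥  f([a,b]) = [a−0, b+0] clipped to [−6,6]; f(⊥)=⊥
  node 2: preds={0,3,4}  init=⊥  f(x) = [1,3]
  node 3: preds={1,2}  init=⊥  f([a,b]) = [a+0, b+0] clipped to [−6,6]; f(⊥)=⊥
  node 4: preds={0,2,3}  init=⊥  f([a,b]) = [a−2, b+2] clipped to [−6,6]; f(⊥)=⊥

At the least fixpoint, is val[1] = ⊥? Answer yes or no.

Worklist (17 pops):
  #1 pop 0: in=⊥ → [-2,-1] (no change)
  #2 pop 1: in=[-2,-1] → [-2,-1] (was ⊥); enqueue []
  #3 pop 2: in=[-2,-1] → [1,3] (was ⊥); enqueue [1]
  #4 pop 3: in=[-2,3] → [-2,3] (was ⊥); enqueue [2]
  #5 pop 4: in=[-2,3] → [-4,5] (was ⊥); enqueue []
  #6 pop 1: in=[-4,5] → [-4,5] (was [-2,-1]); enqueue [3]
  #7 pop 2: in=[-4,5] → [1,3] (no change)
  #8 pop 3: in=[-4,5] → [-4,5] (was [-2,3]); enqueue [1,2,4]
  #9 pop 1: in=[-4,5] → [-4,5] (no change)
  #10 pop 2: in=[-4,5] → [1,3] (no change)
  #11 pop 4: in=[-4,5] → [-6,6] (was [-4,5]); enqueue [1,2]
  #12 pop 1: in=[-6,6] → [-6,6] (was [-4,5]); enqueue [3]
  #13 pop 2: in=[-6,6] → [1,3] (no change)
  #14 pop 3: in=[-6,6] → [-6,6] (was [-4,5]); enqueue [1,2,4]
  #15 pop 1: in=[-6,6] → [-6,6] (no change)
  #16 pop 2: in=[-6,6] → [1,3] (no change)
  #17 pop 4: in=[-6,6] → [-6,6] (no change)

Fixpoint:
  val[0] = [-2,-1]
  val[1] = [-6,6]
  val[2] = [1,3]
  val[3] = [-6,6]
  val[4] = [-6,6]

no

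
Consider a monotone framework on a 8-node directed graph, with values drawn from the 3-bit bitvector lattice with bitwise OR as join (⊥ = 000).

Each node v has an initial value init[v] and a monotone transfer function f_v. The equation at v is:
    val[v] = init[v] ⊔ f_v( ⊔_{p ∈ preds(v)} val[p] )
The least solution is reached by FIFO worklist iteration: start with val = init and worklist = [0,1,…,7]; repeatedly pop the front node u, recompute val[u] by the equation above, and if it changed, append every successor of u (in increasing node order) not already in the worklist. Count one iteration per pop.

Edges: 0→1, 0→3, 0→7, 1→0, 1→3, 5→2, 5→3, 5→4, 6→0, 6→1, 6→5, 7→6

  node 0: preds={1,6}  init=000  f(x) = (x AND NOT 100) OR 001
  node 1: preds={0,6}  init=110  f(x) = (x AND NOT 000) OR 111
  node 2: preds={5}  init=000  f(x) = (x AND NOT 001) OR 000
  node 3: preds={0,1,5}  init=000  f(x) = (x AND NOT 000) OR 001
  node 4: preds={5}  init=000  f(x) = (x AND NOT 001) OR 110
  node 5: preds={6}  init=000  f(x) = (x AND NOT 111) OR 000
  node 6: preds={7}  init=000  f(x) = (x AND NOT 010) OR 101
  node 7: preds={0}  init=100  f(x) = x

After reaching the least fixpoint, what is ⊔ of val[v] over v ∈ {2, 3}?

111

Iteration log — 12 steps:
  step 1. node 0  ⊔preds=110  new=011  old=000  +wl: 
  step 2. node 1  ⊔preds=011  new=111  old=110  +wl: 0
  step 3. node 2  ⊔preds=000  new=000  stable
  step 4. node 3  ⊔preds=111  new=111  old=000  +wl: 
  step 5. node 4  ⊔preds=000  new=110  old=000  +wl: 
  step 6. node 5  ⊔preds=000  new=000  stable
  step 7. node 6  ⊔preds=100  new=101  old=000  +wl: 1,5
  step 8. node 7  ⊔preds=011  new=111  old=100  +wl: 6
  step 9. node 0  ⊔preds=111  new=011  stable
  step 10. node 1  ⊔preds=111  new=111  stable
  step 11. node 5  ⊔preds=101  new=000  stable
  step 12. node 6  ⊔preds=111  new=101  stable

Least fixpoint reached:
  node 0: 011
  node 1: 111
  node 2: 000
  node 3: 111
  node 4: 110
  node 5: 000
  node 6: 101
  node 7: 111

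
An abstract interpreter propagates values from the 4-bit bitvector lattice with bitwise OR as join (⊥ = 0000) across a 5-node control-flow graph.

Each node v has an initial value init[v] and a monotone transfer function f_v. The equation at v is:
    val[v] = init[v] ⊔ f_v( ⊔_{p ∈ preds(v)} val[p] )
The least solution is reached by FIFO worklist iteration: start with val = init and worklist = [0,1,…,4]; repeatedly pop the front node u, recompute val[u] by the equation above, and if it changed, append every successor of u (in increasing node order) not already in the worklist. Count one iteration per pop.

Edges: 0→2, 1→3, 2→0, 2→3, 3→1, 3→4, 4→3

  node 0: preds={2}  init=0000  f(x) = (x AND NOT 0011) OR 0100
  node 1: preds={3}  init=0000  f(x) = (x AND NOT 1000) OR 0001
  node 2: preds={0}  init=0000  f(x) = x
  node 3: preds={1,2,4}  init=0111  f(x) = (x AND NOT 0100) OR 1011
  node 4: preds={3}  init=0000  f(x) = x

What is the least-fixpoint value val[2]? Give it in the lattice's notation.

0100

Worklist (8 pops):
  #1 pop 0: in=0000 → 0100 (was 0000); enqueue []
  #2 pop 1: in=0111 → 0111 (was 0000); enqueue []
  #3 pop 2: in=0100 → 0100 (was 0000); enqueue [0]
  #4 pop 3: in=0111 → 1111 (was 0111); enqueue [1]
  #5 pop 4: in=1111 → 1111 (was 0000); enqueue [3]
  #6 pop 0: in=0100 → 0100 (no change)
  #7 pop 1: in=1111 → 0111 (no change)
  #8 pop 3: in=1111 → 1111 (no change)

Fixpoint:
  val[0] = 0100
  val[1] = 0111
  val[2] = 0100
  val[3] = 1111
  val[4] = 1111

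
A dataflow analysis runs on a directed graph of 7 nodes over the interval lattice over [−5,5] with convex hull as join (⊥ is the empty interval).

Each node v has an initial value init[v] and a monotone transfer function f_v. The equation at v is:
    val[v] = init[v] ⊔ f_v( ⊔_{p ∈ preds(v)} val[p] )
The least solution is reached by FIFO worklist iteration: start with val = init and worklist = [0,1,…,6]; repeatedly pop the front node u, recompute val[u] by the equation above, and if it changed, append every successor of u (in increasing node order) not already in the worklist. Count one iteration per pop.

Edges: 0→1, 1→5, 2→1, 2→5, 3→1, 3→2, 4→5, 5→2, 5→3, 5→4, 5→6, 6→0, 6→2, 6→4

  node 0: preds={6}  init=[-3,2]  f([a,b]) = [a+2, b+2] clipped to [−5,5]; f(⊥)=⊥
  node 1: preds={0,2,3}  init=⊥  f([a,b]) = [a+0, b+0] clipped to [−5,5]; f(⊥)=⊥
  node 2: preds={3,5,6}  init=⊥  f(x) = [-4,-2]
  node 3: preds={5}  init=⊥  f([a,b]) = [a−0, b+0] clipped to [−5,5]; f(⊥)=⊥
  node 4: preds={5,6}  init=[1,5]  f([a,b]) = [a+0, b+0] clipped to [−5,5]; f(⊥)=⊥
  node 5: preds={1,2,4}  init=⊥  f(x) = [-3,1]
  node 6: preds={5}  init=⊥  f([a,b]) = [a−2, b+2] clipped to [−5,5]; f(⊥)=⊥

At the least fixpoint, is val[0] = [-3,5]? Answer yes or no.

yes

Trace (16 dequeues):
  [1] u=0 | in ⊥ | out [-3,2] | ==
  [2] u=1 | in [-3,2] | out [-3,2] | prev ⊥ | push {}
  [3] u=2 | in ⊥ | out [-4,-2] | prev ⊥ | push {1}
  [4] u=3 | in ⊥ | out ⊥ | ==
  [5] u=4 | in ⊥ | out [1,5] | ==
  [6] u=5 | in [-4,5] | out [-3,1] | prev ⊥ | push {2,3,4}
  [7] u=6 | in [-3,1] | out [-5,3] | prev ⊥ | push {0}
  [8] u=1 | in [-4,2] | out [-4,2] | prev [-3,2] | push {5}
  [9] u=2 | in [-5,3] | out [-4,-2] | ==
  [10] u=3 | in [-3,1] | out [-3,1] | prev ⊥ | push {1,2}
  [11] u=4 | in [-5,3] | out [-5,5] | prev [1,5] | push {}
  [12] u=0 | in [-5,3] | out [-3,5] | prev [-3,2] | push {}
  [13] u=5 | in [-5,5] | out [-3,1] | ==
  [14] u=1 | in [-4,5] | out [-4,5] | prev [-4,2] | push {5}
  [15] u=2 | in [-5,3] | out [-4,-2] | ==
  [16] u=5 | in [-5,5] | out [-3,1] | ==

Converged values:
  [0] [-3,5]
  [1] [-4,5]
  [2] [-4,-2]
  [3] [-3,1]
  [4] [-5,5]
  [5] [-3,1]
  [6] [-5,3]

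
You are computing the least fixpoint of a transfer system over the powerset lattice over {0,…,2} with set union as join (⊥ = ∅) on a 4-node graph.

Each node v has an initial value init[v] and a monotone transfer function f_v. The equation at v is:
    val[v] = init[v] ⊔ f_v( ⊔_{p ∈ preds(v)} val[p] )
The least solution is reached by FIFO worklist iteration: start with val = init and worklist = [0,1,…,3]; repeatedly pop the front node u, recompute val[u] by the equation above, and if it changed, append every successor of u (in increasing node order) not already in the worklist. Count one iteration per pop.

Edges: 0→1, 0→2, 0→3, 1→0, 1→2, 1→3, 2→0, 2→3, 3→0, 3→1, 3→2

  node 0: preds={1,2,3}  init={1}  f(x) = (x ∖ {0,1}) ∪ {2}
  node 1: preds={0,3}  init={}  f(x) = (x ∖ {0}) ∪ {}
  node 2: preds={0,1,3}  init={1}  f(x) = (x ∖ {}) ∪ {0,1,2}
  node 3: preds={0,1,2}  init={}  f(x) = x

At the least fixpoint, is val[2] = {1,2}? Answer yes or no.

no

Iteration log — 7 steps:
  step 1. node 0  ⊔preds={1}  new={1,2}  old={1}  +wl: 
  step 2. node 1  ⊔preds={1,2}  new={1,2}  old={}  +wl: 0
  step 3. node 2  ⊔preds={1,2}  new={0,1,2}  old={1}  +wl: 
  step 4. node 3  ⊔preds={0,1,2}  new={0,1,2}  old={}  +wl: 1,2
  step 5. node 0  ⊔preds={0,1,2}  new={1,2}  stable
  step 6. node 1  ⊔preds={0,1,2}  new={1,2}  stable
  step 7. node 2  ⊔preds={0,1,2}  new={0,1,2}  stable

Least fixpoint reached:
  node 0: {1,2}
  node 1: {1,2}
  node 2: {0,1,2}
  node 3: {0,1,2}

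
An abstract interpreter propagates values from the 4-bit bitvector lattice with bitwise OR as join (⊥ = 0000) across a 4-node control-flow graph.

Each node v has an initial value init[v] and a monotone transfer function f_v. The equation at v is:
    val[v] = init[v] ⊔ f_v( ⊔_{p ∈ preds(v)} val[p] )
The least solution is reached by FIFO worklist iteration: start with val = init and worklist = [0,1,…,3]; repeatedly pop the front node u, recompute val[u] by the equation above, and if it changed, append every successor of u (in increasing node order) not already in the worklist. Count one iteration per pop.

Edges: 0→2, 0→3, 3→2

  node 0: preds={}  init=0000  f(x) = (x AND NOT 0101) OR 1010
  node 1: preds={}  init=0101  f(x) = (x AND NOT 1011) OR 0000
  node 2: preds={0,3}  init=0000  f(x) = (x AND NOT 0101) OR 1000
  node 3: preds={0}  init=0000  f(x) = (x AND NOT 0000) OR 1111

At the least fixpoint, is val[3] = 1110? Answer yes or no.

no

Trace (5 dequeues):
  [1] u=0 | in 0000 | out 1010 | prev 0000 | push {}
  [2] u=1 | in 0000 | out 0101 | ==
  [3] u=2 | in 1010 | out 1010 | prev 0000 | push {}
  [4] u=3 | in 1010 | out 1111 | prev 0000 | push {2}
  [5] u=2 | in 1111 | out 1010 | ==

Converged values:
  [0] 1010
  [1] 0101
  [2] 1010
  [3] 1111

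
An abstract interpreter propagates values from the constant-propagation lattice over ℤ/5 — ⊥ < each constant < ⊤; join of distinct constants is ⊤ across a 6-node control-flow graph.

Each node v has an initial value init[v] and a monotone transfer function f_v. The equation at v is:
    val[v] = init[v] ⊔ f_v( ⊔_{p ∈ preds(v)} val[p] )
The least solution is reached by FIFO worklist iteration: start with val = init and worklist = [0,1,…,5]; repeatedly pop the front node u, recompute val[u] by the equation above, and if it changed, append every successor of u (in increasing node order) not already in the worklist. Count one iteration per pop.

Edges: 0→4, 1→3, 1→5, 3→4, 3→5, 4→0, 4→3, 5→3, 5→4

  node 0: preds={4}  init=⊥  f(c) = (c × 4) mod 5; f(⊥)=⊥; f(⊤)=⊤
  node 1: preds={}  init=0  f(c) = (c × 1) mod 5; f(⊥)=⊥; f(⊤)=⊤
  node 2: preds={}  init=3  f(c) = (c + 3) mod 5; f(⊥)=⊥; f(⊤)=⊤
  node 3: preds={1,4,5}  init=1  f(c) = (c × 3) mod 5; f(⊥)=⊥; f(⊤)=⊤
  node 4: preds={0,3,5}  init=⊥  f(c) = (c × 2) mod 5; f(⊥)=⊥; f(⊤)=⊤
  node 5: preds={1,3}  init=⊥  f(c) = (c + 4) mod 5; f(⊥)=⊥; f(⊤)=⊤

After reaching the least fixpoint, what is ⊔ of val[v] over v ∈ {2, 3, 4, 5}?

Worklist (9 pops):
  #1 pop 0: in=⊥ → ⊥ (no change)
  #2 pop 1: in=⊥ → 0 (no change)
  #3 pop 2: in=⊥ → 3 (no change)
  #4 pop 3: in=0 → ⊤ (was 1); enqueue []
  #5 pop 4: in=⊤ → ⊤ (was ⊥); enqueue [0,3]
  #6 pop 5: in=⊤ → ⊤ (was ⊥); enqueue [4]
  #7 pop 0: in=⊤ → ⊤ (was ⊥); enqueue []
  #8 pop 3: in=⊤ → ⊤ (no change)
  #9 pop 4: in=⊤ → ⊤ (no change)

Fixpoint:
  val[0] = ⊤
  val[1] = 0
  val[2] = 3
  val[3] = ⊤
  val[4] = ⊤
  val[5] = ⊤

⊤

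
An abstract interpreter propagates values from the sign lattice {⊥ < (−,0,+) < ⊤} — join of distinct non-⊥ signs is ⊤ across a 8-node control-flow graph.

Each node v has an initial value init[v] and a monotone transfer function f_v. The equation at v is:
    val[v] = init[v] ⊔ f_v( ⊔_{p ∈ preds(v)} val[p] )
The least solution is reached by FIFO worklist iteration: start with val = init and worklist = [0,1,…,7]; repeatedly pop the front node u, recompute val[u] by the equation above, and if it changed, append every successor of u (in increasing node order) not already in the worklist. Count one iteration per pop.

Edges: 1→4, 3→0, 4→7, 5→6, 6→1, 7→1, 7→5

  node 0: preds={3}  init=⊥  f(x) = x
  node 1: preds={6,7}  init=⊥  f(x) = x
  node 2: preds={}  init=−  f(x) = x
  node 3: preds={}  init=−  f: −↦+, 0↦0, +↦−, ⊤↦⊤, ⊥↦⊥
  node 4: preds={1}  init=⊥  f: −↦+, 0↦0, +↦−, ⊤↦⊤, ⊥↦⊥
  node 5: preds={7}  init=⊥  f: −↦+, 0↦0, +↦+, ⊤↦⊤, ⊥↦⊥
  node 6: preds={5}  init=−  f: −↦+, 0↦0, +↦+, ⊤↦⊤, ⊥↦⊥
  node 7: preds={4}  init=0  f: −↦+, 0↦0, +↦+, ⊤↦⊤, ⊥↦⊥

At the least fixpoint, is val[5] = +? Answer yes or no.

no

Trace (11 dequeues):
  [1] u=0 | in − | out − | prev ⊥ | push {}
  [2] u=1 | in ⊤ | out ⊤ | prev ⊥ | push {}
  [3] u=2 | in ⊥ | out − | ==
  [4] u=3 | in ⊥ | out − | ==
  [5] u=4 | in ⊤ | out ⊤ | prev ⊥ | push {}
  [6] u=5 | in 0 | out 0 | prev ⊥ | push {}
  [7] u=6 | in 0 | out ⊤ | prev − | push {1}
  [8] u=7 | in ⊤ | out ⊤ | prev 0 | push {5}
  [9] u=1 | in ⊤ | out ⊤ | ==
  [10] u=5 | in ⊤ | out ⊤ | prev 0 | push {6}
  [11] u=6 | in ⊤ | out ⊤ | ==

Converged values:
  [0] −
  [1] ⊤
  [2] −
  [3] −
  [4] ⊤
  [5] ⊤
  [6] ⊤
  [7] ⊤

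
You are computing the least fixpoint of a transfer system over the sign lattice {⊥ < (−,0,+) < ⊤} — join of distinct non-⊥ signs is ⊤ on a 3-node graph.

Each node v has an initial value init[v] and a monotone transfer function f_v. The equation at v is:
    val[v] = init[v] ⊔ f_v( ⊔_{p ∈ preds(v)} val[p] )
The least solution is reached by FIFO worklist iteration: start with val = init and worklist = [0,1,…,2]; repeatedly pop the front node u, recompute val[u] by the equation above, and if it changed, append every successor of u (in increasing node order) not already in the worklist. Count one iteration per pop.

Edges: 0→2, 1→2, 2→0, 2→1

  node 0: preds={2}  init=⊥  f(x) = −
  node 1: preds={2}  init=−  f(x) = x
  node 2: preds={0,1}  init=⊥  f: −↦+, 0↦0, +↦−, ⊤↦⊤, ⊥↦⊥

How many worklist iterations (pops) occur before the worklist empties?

8

Trace (8 dequeues):
  [1] u=0 | in ⊥ | out − | prev ⊥ | push {}
  [2] u=1 | in ⊥ | out − | ==
  [3] u=2 | in − | out + | prev ⊥ | push {0,1}
  [4] u=0 | in + | out − | ==
  [5] u=1 | in + | out ⊤ | prev − | push {2}
  [6] u=2 | in ⊤ | out ⊤ | prev + | push {0,1}
  [7] u=0 | in ⊤ | out − | ==
  [8] u=1 | in ⊤ | out ⊤ | ==

Converged values:
  [0] −
  [1] ⊤
  [2] ⊤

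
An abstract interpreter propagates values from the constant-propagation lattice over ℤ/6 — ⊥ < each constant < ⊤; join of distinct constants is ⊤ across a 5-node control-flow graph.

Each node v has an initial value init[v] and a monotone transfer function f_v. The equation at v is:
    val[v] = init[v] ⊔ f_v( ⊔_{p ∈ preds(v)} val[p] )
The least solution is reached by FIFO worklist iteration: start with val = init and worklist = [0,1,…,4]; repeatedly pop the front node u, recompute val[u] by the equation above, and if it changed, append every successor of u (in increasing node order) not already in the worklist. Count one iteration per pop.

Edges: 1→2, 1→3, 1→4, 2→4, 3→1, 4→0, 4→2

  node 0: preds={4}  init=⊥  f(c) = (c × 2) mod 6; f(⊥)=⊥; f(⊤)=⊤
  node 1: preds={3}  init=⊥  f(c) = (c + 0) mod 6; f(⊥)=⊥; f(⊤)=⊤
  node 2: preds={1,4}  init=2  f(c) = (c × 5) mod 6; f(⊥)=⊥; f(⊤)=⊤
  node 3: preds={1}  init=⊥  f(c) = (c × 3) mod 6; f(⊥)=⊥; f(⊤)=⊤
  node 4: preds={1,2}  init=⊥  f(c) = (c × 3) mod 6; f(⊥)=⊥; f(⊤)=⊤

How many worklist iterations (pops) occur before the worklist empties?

10

Worklist (10 pops):
  #1 pop 0: in=⊥ → ⊥ (no change)
  #2 pop 1: in=⊥ → ⊥ (no change)
  #3 pop 2: in=⊥ → 2 (no change)
  #4 pop 3: in=⊥ → ⊥ (no change)
  #5 pop 4: in=2 → 0 (was ⊥); enqueue [0,2]
  #6 pop 0: in=0 → 0 (was ⊥); enqueue []
  #7 pop 2: in=0 → ⊤ (was 2); enqueue [4]
  #8 pop 4: in=⊤ → ⊤ (was 0); enqueue [0,2]
  #9 pop 0: in=⊤ → ⊤ (was 0); enqueue []
  #10 pop 2: in=⊤ → ⊤ (no change)

Fixpoint:
  val[0] = ⊤
  val[1] = ⊥
  val[2] = ⊤
  val[3] = ⊥
  val[4] = ⊤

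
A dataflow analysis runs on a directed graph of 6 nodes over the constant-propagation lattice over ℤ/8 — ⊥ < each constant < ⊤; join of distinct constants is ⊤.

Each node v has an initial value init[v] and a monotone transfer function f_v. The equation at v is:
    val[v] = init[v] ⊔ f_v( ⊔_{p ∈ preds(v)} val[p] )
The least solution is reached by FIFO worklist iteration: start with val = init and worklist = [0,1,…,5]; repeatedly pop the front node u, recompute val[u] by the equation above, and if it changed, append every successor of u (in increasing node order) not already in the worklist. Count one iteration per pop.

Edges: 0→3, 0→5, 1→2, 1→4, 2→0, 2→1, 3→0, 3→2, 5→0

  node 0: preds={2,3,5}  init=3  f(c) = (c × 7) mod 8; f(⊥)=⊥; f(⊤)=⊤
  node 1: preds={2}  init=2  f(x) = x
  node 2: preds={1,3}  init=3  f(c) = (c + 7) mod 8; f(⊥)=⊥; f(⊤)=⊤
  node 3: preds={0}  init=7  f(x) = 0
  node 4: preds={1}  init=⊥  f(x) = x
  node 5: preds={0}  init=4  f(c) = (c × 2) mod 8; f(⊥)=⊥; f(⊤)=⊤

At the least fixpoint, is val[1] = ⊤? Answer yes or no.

Iteration log — 9 steps:
  step 1. node 0  ⊔preds=⊤  new=⊤  old=3  +wl: 
  step 2. node 1  ⊔preds=3  new=⊤  old=2  +wl: 
  step 3. node 2  ⊔preds=⊤  new=⊤  old=3  +wl: 0,1
  step 4. node 3  ⊔preds=⊤  new=⊤  old=7  +wl: 2
  step 5. node 4  ⊔preds=⊤  new=⊤  old=⊥  +wl: 
  step 6. node 5  ⊔preds=⊤  new=⊤  old=4  +wl: 
  step 7. node 0  ⊔preds=⊤  new=⊤  stable
  step 8. node 1  ⊔preds=⊤  new=⊤  stable
  step 9. node 2  ⊔preds=⊤  new=⊤  stable

Least fixpoint reached:
  node 0: ⊤
  node 1: ⊤
  node 2: ⊤
  node 3: ⊤
  node 4: ⊤
  node 5: ⊤

yes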